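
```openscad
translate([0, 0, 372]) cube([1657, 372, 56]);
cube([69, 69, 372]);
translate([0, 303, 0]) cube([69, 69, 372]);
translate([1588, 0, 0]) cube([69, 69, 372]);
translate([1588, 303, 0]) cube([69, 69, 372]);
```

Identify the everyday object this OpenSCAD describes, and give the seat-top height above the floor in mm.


A bench. The seat-top height is 428 mm.

A long slab on four corner posts — a bench. The slab sits at z = 372 with thickness 56, so the top is 372 + 56 = 428 mm.


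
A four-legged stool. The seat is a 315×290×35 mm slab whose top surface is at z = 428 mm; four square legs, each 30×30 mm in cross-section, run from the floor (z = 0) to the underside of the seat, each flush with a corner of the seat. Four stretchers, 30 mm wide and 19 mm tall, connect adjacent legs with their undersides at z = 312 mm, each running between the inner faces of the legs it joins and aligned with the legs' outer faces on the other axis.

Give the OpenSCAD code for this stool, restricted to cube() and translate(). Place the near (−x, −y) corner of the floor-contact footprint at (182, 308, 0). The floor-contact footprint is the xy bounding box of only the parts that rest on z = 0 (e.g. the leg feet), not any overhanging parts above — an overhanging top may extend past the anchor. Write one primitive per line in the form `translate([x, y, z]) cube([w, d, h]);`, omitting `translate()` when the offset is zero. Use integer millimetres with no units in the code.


// leg_h = 428 - 35 = 393
// stretcher span = 315 - 2*30 = 255
translate([182, 308, 393]) cube([315, 290, 35]);
translate([182, 308, 0]) cube([30, 30, 393]);
translate([467, 308, 0]) cube([30, 30, 393]);
translate([182, 568, 0]) cube([30, 30, 393]);
translate([467, 568, 0]) cube([30, 30, 393]);
translate([212, 308, 312]) cube([255, 30, 19]);
translate([212, 568, 312]) cube([255, 30, 19]);
translate([182, 338, 312]) cube([30, 230, 19]);
translate([467, 338, 312]) cube([30, 230, 19]);


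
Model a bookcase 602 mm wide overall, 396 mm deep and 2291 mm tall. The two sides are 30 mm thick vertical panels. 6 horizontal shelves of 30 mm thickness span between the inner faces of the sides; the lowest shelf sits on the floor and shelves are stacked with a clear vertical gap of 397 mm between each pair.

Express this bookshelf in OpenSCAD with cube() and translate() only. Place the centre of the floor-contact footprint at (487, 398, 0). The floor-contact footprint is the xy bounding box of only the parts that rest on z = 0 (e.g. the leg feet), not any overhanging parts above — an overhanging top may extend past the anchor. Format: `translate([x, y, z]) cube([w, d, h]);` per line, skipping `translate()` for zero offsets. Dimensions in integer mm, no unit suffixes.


translate([186, 200, 0]) cube([30, 396, 2291]);
translate([758, 200, 0]) cube([30, 396, 2291]);
translate([216, 200, 0]) cube([542, 396, 30]);
translate([216, 200, 427]) cube([542, 396, 30]);
translate([216, 200, 854]) cube([542, 396, 30]);
translate([216, 200, 1281]) cube([542, 396, 30]);
translate([216, 200, 1708]) cube([542, 396, 30]);
translate([216, 200, 2135]) cube([542, 396, 30]);


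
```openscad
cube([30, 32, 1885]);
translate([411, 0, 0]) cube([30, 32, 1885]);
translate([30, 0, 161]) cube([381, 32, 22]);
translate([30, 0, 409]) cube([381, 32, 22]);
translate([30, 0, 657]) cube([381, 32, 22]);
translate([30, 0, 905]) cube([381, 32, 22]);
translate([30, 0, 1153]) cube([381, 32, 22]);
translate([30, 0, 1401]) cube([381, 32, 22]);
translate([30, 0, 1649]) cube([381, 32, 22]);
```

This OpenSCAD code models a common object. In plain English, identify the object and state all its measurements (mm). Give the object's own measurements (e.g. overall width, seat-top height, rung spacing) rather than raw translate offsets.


A straight ladder. Two 30×32 mm vertical rails, 1885 mm tall, stand 441 mm apart (outside-to-outside) with their front faces coplanar on the −y side. 7 rungs, each 32 mm deep and 22 mm tall, span between the inner faces of the rails, front faces flush with the rails. The lowest rung's underside is at z = 161 mm and rungs are spaced 248 mm apart (underside to underside).


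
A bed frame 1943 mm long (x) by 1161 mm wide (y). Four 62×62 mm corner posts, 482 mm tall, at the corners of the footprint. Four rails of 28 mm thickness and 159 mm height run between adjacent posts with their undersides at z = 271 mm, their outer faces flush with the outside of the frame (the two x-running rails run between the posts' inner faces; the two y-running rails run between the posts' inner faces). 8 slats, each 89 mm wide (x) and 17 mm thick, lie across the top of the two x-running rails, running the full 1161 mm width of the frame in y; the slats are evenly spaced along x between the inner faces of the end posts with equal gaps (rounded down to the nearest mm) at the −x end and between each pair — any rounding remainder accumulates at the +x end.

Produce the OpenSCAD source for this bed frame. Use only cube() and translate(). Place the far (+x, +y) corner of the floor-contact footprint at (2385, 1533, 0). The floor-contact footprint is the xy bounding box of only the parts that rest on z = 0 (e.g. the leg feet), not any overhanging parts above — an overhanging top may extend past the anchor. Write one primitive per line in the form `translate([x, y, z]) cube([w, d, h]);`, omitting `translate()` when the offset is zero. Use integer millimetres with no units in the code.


translate([442, 372, 0]) cube([62, 62, 482]);
translate([442, 1471, 0]) cube([62, 62, 482]);
translate([2323, 372, 0]) cube([62, 62, 482]);
translate([2323, 1471, 0]) cube([62, 62, 482]);
translate([504, 372, 271]) cube([1819, 28, 159]);
translate([504, 1505, 271]) cube([1819, 28, 159]);
translate([442, 434, 271]) cube([28, 1037, 159]);
translate([2357, 434, 271]) cube([28, 1037, 159]);
translate([627, 372, 430]) cube([89, 1161, 17]);
translate([839, 372, 430]) cube([89, 1161, 17]);
translate([1051, 372, 430]) cube([89, 1161, 17]);
translate([1263, 372, 430]) cube([89, 1161, 17]);
translate([1475, 372, 430]) cube([89, 1161, 17]);
translate([1687, 372, 430]) cube([89, 1161, 17]);
translate([1899, 372, 430]) cube([89, 1161, 17]);
translate([2111, 372, 430]) cube([89, 1161, 17]);


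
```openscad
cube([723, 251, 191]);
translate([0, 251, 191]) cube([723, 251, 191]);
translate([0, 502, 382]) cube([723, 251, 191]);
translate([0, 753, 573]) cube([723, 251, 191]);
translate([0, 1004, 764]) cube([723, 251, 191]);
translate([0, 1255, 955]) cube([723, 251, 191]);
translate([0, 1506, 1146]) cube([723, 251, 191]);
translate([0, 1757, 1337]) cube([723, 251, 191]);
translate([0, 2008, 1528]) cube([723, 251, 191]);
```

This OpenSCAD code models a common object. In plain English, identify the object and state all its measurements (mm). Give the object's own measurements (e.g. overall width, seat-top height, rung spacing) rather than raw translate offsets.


A straight staircase of 9 solid steps. Each step is 723 mm wide (x), 251 mm deep (y, the going) and 191 mm tall (the rise). The first step rests on the floor; each subsequent step sits one going further in +y and one rise higher in +z, directly behind and above the previous step with no overlap.


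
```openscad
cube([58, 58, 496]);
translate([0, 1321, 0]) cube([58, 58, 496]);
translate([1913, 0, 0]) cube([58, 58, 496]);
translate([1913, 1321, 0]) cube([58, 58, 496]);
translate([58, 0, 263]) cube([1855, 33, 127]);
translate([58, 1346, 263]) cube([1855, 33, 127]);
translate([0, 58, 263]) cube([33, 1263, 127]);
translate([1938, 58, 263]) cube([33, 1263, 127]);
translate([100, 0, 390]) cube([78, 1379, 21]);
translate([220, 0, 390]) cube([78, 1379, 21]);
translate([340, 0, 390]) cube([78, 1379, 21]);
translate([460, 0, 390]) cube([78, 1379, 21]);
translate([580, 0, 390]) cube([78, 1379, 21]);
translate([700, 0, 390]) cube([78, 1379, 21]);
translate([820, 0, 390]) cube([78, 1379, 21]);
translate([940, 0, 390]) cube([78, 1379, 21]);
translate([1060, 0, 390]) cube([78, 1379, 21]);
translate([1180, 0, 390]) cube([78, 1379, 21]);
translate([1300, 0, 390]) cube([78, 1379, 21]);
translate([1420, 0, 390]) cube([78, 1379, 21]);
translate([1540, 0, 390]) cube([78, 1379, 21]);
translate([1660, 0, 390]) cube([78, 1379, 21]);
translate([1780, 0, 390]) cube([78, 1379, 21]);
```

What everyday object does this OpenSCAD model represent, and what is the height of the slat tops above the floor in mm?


A bed frame. The slat-top height is 411 mm.

Four posts, four rails, and a row of slats — a bed frame. Slats sit on the rails at z = 263 + 127 = 390; with slat thickness 21, the top is 411 mm.


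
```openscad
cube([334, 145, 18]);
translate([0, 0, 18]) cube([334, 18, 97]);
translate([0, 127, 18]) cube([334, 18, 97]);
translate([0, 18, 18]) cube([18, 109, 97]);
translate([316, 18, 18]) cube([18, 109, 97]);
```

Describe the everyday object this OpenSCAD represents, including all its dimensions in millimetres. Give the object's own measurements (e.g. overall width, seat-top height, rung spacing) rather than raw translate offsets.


An open-topped rectangular box: outside dimensions 334×145×115 mm, with a uniform wall and base thickness of 18 mm. The base is a full 334×145 slab on the floor; four walls sit on top of the base. The front and back walls (the −y and +y sides) span the full width; the two side walls fit between them.


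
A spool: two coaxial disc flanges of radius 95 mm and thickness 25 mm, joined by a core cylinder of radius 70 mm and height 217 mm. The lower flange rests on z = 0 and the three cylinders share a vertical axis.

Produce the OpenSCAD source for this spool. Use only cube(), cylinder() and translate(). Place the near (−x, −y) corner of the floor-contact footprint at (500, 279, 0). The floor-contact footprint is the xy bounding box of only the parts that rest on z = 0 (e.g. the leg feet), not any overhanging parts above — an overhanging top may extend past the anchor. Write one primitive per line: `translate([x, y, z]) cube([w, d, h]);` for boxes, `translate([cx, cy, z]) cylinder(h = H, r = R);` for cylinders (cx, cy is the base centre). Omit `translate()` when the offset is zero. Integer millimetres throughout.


translate([595, 374, 0]) cylinder(h = 25, r = 95);
translate([595, 374, 25]) cylinder(h = 217, r = 70);
translate([595, 374, 242]) cylinder(h = 25, r = 95);


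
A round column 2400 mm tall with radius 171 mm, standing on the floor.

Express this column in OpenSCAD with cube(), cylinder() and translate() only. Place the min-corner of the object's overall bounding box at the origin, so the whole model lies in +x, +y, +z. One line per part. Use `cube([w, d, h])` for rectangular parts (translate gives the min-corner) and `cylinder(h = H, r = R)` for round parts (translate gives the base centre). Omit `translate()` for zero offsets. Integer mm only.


translate([171, 171, 0]) cylinder(h = 2400, r = 171);


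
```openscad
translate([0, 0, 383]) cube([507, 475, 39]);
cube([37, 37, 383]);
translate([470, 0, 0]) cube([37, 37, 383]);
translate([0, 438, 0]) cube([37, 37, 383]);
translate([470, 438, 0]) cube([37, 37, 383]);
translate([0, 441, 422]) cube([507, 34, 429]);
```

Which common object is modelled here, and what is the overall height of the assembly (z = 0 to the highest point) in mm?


A chair. The overall height is 851 mm.

A slab on four corner posts with a tall panel at the back — a chair. The seat slab sits at z = 383 with thickness 39, and the 429 mm backrest starts at the seat top, so the overall height is 383 + 39 + 429 = 851 mm.


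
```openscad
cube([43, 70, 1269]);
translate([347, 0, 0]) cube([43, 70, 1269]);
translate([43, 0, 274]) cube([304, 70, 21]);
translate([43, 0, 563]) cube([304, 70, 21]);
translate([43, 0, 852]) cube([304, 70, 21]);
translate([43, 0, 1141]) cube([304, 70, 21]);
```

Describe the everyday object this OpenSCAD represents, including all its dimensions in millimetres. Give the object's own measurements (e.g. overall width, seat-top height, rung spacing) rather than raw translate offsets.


A straight ladder. Two 43×70 mm vertical rails, 1269 mm tall, stand 390 mm apart (outside-to-outside) with their front faces coplanar on the −y side. 4 rungs, each 70 mm deep and 21 mm tall, span between the inner faces of the rails, front faces flush with the rails. The lowest rung's underside is at z = 274 mm and rungs are spaced 289 mm apart (underside to underside).


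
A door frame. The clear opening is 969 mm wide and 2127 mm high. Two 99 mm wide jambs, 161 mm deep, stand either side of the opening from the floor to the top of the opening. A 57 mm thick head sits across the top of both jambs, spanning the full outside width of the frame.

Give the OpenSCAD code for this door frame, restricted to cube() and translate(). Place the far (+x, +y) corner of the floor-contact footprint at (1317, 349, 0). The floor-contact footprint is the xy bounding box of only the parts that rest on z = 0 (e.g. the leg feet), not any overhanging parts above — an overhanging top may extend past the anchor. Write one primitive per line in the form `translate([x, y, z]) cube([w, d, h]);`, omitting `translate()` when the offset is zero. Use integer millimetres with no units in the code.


translate([150, 188, 0]) cube([99, 161, 2127]);
translate([1218, 188, 0]) cube([99, 161, 2127]);
translate([150, 188, 2127]) cube([1167, 161, 57]);


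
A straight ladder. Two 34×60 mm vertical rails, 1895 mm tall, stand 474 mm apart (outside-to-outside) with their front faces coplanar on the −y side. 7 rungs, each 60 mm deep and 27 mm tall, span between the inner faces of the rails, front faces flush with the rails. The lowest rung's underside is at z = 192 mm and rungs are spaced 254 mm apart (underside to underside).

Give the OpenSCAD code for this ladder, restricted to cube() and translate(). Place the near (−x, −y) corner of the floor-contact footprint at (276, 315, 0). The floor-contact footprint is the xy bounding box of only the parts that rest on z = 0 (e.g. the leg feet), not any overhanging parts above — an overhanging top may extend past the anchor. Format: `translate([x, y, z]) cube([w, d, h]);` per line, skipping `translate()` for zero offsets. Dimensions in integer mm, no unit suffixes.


translate([276, 315, 0]) cube([34, 60, 1895]);
translate([716, 315, 0]) cube([34, 60, 1895]);
translate([310, 315, 192]) cube([406, 60, 27]);
translate([310, 315, 446]) cube([406, 60, 27]);
translate([310, 315, 700]) cube([406, 60, 27]);
translate([310, 315, 954]) cube([406, 60, 27]);
translate([310, 315, 1208]) cube([406, 60, 27]);
translate([310, 315, 1462]) cube([406, 60, 27]);
translate([310, 315, 1716]) cube([406, 60, 27]);


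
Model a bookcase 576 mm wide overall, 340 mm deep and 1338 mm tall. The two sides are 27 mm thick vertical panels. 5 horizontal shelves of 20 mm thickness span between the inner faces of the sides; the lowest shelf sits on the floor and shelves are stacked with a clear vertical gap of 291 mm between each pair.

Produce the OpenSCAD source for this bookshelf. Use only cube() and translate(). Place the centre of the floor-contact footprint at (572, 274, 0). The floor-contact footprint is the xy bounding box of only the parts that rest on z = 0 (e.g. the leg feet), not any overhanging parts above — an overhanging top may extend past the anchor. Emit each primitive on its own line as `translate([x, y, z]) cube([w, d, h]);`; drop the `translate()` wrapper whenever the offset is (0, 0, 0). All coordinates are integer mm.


translate([284, 104, 0]) cube([27, 340, 1338]);
translate([833, 104, 0]) cube([27, 340, 1338]);
translate([311, 104, 0]) cube([522, 340, 20]);
translate([311, 104, 311]) cube([522, 340, 20]);
translate([311, 104, 622]) cube([522, 340, 20]);
translate([311, 104, 933]) cube([522, 340, 20]);
translate([311, 104, 1244]) cube([522, 340, 20]);


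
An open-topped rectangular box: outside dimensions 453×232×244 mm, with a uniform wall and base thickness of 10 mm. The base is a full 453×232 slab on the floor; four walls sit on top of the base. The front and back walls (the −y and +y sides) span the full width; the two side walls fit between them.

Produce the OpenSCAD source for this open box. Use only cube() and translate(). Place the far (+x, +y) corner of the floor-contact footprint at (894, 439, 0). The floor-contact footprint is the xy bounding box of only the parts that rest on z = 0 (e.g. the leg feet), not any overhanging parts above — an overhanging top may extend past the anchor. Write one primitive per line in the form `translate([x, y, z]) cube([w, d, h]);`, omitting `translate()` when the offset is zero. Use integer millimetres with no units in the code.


translate([441, 207, 0]) cube([453, 232, 10]);
translate([441, 207, 10]) cube([453, 10, 234]);
translate([441, 429, 10]) cube([453, 10, 234]);
translate([441, 217, 10]) cube([10, 212, 234]);
translate([884, 217, 10]) cube([10, 212, 234]);


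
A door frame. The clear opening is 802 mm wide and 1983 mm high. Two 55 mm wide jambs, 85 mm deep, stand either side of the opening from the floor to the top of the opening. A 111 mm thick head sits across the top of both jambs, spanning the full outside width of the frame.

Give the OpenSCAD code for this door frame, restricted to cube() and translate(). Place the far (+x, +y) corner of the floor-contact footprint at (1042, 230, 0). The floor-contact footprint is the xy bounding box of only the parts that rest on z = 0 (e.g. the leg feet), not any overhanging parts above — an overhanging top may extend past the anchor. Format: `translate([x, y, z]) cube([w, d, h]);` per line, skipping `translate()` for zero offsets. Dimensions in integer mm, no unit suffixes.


translate([130, 145, 0]) cube([55, 85, 1983]);
translate([987, 145, 0]) cube([55, 85, 1983]);
translate([130, 145, 1983]) cube([912, 85, 111]);


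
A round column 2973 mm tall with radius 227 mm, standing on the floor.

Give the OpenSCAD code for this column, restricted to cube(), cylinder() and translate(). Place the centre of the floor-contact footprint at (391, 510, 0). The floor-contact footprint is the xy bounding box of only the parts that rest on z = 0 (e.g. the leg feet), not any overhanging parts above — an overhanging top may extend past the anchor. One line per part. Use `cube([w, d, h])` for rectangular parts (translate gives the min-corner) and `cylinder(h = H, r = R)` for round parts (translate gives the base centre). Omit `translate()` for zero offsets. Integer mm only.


translate([391, 510, 0]) cylinder(h = 2973, r = 227);


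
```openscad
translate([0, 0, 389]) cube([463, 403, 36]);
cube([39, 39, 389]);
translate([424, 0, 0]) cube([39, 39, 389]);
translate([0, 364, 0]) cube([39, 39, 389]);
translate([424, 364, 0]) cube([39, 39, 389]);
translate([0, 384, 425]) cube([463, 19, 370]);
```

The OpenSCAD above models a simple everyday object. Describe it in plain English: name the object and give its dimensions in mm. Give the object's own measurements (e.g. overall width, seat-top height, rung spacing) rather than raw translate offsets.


A chair. The seat is a 463×403×36 mm slab with its top at z = 425 mm, on four 39×39 mm corner legs (flush with the seat edges, standing on z = 0). A flat backrest 19 mm thick, 370 mm tall, spans the full seat width and rises from the seat top along its +y edge, rear face flush with the rear of the seat.


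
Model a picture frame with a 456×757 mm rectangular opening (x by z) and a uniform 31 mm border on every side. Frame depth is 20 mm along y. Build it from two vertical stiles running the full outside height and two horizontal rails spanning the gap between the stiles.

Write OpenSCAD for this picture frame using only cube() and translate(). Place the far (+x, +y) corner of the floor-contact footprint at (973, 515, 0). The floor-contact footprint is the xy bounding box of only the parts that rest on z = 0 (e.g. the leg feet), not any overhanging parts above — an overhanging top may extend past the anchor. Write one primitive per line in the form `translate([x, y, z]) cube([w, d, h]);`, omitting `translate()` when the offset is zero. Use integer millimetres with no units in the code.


translate([455, 495, 0]) cube([31, 20, 819]);
translate([942, 495, 0]) cube([31, 20, 819]);
translate([486, 495, 0]) cube([456, 20, 31]);
translate([486, 495, 788]) cube([456, 20, 31]);


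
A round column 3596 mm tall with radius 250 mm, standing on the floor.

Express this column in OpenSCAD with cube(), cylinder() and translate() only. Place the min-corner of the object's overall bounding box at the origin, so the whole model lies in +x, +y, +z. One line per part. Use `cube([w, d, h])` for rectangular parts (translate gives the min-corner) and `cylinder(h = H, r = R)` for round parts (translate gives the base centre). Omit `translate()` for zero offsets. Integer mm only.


translate([250, 250, 0]) cylinder(h = 3596, r = 250);


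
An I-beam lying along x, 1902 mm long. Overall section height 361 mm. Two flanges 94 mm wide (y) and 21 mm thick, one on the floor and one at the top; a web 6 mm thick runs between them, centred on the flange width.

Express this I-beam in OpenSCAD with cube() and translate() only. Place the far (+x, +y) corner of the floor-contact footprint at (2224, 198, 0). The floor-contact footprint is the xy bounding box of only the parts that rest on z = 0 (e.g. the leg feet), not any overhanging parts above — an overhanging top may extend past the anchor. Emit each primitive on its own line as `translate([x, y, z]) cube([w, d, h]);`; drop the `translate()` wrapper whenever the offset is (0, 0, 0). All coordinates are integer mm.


translate([322, 104, 0]) cube([1902, 94, 21]);
translate([322, 148, 21]) cube([1902, 6, 319]);
translate([322, 104, 340]) cube([1902, 94, 21]);


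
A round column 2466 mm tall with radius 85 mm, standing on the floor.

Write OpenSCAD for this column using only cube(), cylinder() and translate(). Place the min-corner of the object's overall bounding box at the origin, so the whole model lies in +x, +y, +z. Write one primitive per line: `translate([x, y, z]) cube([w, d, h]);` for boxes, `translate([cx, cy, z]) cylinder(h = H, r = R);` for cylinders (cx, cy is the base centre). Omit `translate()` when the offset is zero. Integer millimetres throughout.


translate([85, 85, 0]) cylinder(h = 2466, r = 85);


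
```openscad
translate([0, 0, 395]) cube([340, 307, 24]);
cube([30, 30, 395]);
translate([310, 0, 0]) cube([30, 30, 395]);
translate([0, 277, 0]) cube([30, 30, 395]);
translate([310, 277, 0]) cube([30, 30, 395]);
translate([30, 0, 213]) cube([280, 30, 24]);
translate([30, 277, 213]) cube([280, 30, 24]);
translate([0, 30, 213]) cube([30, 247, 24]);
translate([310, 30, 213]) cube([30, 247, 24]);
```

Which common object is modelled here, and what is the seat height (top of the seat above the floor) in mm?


A stool. The seat height is 419 mm.

A 340×307×24 slab at z = 395 on four corner posts — a stool. The seat top is 395 + 24 = 419 mm.


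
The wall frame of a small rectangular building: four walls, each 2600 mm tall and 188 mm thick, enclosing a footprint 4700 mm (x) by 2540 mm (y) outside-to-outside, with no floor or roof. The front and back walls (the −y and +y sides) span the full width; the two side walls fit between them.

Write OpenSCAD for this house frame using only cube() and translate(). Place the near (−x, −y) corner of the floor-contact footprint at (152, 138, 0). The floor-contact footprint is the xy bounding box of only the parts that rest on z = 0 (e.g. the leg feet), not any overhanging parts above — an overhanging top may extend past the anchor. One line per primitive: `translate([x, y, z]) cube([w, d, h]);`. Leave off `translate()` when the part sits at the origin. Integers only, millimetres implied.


translate([152, 138, 0]) cube([4700, 188, 2600]);
translate([152, 2490, 0]) cube([4700, 188, 2600]);
translate([152, 326, 0]) cube([188, 2164, 2600]);
translate([4664, 326, 0]) cube([188, 2164, 2600]);


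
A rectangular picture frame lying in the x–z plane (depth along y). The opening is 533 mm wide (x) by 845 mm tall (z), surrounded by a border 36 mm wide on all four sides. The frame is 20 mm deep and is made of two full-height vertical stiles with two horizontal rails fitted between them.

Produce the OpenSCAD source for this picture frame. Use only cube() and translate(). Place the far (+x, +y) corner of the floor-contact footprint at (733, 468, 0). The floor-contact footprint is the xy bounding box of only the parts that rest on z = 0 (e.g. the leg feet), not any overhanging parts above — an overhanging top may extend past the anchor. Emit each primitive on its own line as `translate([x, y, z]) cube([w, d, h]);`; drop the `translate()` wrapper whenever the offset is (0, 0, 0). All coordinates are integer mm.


translate([128, 448, 0]) cube([36, 20, 917]);
translate([697, 448, 0]) cube([36, 20, 917]);
translate([164, 448, 0]) cube([533, 20, 36]);
translate([164, 448, 881]) cube([533, 20, 36]);


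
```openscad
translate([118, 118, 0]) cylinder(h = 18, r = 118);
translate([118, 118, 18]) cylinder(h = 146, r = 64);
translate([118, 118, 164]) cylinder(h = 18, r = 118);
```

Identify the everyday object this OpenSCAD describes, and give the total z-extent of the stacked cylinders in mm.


A spool. The overall height is 182 mm.

Three coaxial cylinders, large–small–large — a spool. Two 18 mm flanges and a 146 mm core give 18 + 146 + 18 = 182 mm.


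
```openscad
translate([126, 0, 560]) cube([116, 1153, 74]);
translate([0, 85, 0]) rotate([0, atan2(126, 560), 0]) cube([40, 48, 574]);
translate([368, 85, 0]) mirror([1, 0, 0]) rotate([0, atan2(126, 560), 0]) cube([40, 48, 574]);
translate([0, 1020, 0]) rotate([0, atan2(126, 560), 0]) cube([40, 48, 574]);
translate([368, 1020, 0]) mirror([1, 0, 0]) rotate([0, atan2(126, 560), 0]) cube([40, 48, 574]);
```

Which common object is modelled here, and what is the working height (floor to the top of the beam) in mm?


A sawhorse. The overall height is 634 mm.

A beam across two mirrored pairs of raked legs — a sawhorse. The beam's underside is at z = 560 (matching the legs' vertical rise in atan2(126, 560)) and the beam is 74 mm tall, so its top is at 560 + 74 = 634 mm. The raked legs top out at the beam's underside, so that is the highest point.


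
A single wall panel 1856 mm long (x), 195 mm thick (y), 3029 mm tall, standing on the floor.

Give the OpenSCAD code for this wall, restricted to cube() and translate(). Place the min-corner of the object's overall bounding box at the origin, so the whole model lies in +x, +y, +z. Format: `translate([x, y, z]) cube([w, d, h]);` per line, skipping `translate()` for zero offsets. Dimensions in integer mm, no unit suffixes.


cube([1856, 195, 3029]);


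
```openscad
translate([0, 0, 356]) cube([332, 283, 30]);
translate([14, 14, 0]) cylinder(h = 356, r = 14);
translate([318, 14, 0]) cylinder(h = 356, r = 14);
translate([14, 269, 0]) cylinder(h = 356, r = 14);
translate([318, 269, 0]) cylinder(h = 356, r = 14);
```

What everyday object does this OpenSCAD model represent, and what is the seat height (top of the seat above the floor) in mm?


A stool. The seat height is 386 mm.

A 332×283×30 slab at z = 356 on four corner cylinders — a stool. The seat top is 356 + 30 = 386 mm.


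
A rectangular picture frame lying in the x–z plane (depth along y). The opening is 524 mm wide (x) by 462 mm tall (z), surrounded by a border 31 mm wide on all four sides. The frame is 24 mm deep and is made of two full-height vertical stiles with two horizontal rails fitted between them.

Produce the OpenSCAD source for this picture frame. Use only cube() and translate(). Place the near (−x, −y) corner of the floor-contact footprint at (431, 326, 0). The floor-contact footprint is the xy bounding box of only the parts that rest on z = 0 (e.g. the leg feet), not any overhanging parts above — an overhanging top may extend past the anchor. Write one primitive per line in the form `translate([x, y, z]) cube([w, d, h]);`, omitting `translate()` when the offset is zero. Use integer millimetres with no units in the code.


translate([431, 326, 0]) cube([31, 24, 524]);
translate([986, 326, 0]) cube([31, 24, 524]);
translate([462, 326, 0]) cube([524, 24, 31]);
translate([462, 326, 493]) cube([524, 24, 31]);


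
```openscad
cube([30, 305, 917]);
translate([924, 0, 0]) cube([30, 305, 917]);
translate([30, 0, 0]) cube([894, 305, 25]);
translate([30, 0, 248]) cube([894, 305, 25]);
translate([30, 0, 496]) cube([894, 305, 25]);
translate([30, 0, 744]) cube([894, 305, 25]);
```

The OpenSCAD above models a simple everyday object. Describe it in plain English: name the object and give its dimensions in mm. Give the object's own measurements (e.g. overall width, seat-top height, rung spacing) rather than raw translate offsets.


An open bookshelf. Two side panels, each 30 mm thick, 305 mm deep and 917 mm tall, stand 954 mm apart (outside-to-outside). Between them sit 4 shelves, each 25 mm thick and 305 mm deep, spanning the full gap between the sides. The bottom shelf rests on the floor (its underside at z = 0) and the clear gap between one shelf's top and the next shelf's underside is 223 mm.


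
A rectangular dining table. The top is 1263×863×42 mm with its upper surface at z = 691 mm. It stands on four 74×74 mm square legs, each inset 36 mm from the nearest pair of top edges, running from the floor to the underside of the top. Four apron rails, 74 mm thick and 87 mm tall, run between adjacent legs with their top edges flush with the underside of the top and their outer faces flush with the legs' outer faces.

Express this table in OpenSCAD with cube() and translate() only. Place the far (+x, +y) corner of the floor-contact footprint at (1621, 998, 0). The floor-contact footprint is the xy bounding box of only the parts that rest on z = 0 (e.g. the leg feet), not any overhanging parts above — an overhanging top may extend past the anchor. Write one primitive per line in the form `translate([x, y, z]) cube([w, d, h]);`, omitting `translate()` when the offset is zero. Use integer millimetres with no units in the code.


translate([394, 171, 649]) cube([1263, 863, 42]);
translate([430, 207, 0]) cube([74, 74, 649]);
translate([1547, 207, 0]) cube([74, 74, 649]);
translate([430, 924, 0]) cube([74, 74, 649]);
translate([1547, 924, 0]) cube([74, 74, 649]);
translate([504, 207, 562]) cube([1043, 74, 87]);
translate([504, 924, 562]) cube([1043, 74, 87]);
translate([430, 281, 562]) cube([74, 643, 87]);
translate([1547, 281, 562]) cube([74, 643, 87]);


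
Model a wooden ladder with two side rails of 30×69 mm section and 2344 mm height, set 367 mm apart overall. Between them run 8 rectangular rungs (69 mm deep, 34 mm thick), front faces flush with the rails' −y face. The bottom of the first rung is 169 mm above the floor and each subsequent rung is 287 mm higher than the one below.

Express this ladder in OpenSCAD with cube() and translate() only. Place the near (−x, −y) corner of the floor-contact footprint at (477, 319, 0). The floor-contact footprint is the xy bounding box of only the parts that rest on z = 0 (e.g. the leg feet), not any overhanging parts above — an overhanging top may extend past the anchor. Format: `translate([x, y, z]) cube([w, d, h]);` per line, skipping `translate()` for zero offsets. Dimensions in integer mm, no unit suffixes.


translate([477, 319, 0]) cube([30, 69, 2344]);
translate([814, 319, 0]) cube([30, 69, 2344]);
translate([507, 319, 169]) cube([307, 69, 34]);
translate([507, 319, 456]) cube([307, 69, 34]);
translate([507, 319, 743]) cube([307, 69, 34]);
translate([507, 319, 1030]) cube([307, 69, 34]);
translate([507, 319, 1317]) cube([307, 69, 34]);
translate([507, 319, 1604]) cube([307, 69, 34]);
translate([507, 319, 1891]) cube([307, 69, 34]);
translate([507, 319, 2178]) cube([307, 69, 34]);


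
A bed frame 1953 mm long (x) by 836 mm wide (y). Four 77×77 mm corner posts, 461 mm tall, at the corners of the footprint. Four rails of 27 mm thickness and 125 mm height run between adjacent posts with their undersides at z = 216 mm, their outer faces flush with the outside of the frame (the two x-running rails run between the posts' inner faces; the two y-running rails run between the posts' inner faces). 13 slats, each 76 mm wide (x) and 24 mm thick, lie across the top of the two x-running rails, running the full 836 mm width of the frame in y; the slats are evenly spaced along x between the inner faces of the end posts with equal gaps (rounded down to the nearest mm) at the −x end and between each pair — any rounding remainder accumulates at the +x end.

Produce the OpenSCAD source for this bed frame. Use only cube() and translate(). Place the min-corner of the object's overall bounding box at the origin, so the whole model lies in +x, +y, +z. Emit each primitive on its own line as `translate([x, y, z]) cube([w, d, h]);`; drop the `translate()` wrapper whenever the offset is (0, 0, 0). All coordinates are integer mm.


cube([77, 77, 461]);
translate([0, 759, 0]) cube([77, 77, 461]);
translate([1876, 0, 0]) cube([77, 77, 461]);
translate([1876, 759, 0]) cube([77, 77, 461]);
translate([77, 0, 216]) cube([1799, 27, 125]);
translate([77, 809, 216]) cube([1799, 27, 125]);
translate([0, 77, 216]) cube([27, 682, 125]);
translate([1926, 77, 216]) cube([27, 682, 125]);
translate([134, 0, 341]) cube([76, 836, 24]);
translate([267, 0, 341]) cube([76, 836, 24]);
translate([400, 0, 341]) cube([76, 836, 24]);
translate([533, 0, 341]) cube([76, 836, 24]);
translate([666, 0, 341]) cube([76, 836, 24]);
translate([799, 0, 341]) cube([76, 836, 24]);
translate([932, 0, 341]) cube([76, 836, 24]);
translate([1065, 0, 341]) cube([76, 836, 24]);
translate([1198, 0, 341]) cube([76, 836, 24]);
translate([1331, 0, 341]) cube([76, 836, 24]);
translate([1464, 0, 341]) cube([76, 836, 24]);
translate([1597, 0, 341]) cube([76, 836, 24]);
translate([1730, 0, 341]) cube([76, 836, 24]);


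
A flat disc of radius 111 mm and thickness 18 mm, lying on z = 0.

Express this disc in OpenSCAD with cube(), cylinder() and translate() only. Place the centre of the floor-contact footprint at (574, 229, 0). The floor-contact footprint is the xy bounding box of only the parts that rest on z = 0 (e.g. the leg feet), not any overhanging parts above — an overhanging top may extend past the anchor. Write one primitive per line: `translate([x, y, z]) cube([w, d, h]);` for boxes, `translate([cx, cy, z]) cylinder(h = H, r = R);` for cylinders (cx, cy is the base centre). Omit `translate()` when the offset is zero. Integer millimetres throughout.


translate([574, 229, 0]) cylinder(h = 18, r = 111);


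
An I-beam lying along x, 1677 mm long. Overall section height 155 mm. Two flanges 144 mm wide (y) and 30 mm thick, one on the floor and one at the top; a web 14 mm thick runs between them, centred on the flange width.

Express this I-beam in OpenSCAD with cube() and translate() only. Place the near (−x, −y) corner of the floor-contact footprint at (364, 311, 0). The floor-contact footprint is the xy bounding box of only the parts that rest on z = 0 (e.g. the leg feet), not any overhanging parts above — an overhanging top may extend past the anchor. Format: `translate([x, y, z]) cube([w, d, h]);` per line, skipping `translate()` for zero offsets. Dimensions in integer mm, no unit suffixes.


translate([364, 311, 0]) cube([1677, 144, 30]);
translate([364, 376, 30]) cube([1677, 14, 95]);
translate([364, 311, 125]) cube([1677, 144, 30]);


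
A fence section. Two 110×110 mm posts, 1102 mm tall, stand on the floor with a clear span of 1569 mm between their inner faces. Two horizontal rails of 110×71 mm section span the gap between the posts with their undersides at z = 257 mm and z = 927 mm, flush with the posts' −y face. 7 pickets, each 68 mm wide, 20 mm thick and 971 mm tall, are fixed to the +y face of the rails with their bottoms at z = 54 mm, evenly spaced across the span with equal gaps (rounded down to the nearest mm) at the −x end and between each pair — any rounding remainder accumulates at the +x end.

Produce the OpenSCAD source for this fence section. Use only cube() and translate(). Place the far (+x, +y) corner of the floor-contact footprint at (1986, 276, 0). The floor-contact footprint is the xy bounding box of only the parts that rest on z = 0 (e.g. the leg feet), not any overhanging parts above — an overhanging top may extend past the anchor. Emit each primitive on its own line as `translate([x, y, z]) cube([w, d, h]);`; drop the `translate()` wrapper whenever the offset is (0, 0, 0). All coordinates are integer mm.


translate([197, 166, 0]) cube([110, 110, 1102]);
translate([1876, 166, 0]) cube([110, 110, 1102]);
translate([307, 166, 257]) cube([1569, 110, 71]);
translate([307, 166, 927]) cube([1569, 110, 71]);
translate([443, 276, 54]) cube([68, 20, 971]);
translate([647, 276, 54]) cube([68, 20, 971]);
translate([851, 276, 54]) cube([68, 20, 971]);
translate([1055, 276, 54]) cube([68, 20, 971]);
translate([1259, 276, 54]) cube([68, 20, 971]);
translate([1463, 276, 54]) cube([68, 20, 971]);
translate([1667, 276, 54]) cube([68, 20, 971]);


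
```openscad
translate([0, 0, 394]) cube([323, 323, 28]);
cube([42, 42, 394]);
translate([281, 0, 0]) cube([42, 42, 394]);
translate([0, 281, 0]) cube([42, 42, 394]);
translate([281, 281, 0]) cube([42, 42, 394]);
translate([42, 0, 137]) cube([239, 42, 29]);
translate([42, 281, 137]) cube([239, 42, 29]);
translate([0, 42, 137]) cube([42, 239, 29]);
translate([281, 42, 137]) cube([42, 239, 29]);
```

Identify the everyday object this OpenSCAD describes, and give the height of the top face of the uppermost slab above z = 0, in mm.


A stool. The seat height is 422 mm.

A 323×323×28 slab at z = 394 on four corner posts — a stool. The seat top is 394 + 28 = 422 mm.


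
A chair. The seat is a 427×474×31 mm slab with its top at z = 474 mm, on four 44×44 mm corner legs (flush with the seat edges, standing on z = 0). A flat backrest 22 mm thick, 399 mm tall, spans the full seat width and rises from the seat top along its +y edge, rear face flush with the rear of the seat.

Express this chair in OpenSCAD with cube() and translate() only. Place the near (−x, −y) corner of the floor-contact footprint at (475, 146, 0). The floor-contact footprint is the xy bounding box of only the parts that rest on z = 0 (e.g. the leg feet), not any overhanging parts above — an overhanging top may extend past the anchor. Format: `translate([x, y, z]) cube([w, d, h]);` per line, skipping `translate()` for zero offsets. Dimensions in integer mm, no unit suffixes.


translate([475, 146, 443]) cube([427, 474, 31]);
translate([475, 146, 0]) cube([44, 44, 443]);
translate([858, 146, 0]) cube([44, 44, 443]);
translate([475, 576, 0]) cube([44, 44, 443]);
translate([858, 576, 0]) cube([44, 44, 443]);
translate([475, 598, 474]) cube([427, 22, 399]);


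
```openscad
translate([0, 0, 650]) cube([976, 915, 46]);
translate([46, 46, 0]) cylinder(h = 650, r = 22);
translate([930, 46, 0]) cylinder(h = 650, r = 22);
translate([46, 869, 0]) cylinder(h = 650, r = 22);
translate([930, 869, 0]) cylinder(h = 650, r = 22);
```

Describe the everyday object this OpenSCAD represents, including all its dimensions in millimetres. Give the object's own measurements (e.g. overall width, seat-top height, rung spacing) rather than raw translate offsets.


A table: top 976 mm (x) × 915 mm (y), 46 mm thick, upper face at z = 696 mm, on four round legs of 44 mm diameter, each leg's bounding box inset 24 mm from the nearest pair of top edges from z = 0 to the bottom of the top.


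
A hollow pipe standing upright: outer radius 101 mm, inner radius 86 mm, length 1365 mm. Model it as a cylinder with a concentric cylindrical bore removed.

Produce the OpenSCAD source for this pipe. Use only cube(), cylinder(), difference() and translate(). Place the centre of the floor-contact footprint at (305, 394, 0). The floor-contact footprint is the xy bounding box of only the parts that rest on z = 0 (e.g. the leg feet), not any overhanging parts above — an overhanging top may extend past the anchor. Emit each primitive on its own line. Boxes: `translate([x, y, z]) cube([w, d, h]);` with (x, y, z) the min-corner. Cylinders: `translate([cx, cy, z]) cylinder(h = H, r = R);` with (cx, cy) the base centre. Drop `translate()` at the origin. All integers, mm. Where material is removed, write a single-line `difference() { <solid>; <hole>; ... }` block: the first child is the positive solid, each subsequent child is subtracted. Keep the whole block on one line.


difference() { translate([305, 394, 0]) cylinder(h = 1365, r = 101); translate([305, 394, 0]) cylinder(h = 1365, r = 86); }
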